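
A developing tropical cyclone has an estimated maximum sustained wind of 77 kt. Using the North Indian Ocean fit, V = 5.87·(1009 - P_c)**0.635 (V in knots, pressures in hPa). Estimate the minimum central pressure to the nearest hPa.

ΔP = (V / 5.87)^(1/0.635) = (77/5.87)^1.575.
77/5.87 = 13.118; 13.118^1.575 ≈ 57.60 hPa.
P_c = 1009 − 57.60 = 951.40 ≈ 951 hPa.

951 hPa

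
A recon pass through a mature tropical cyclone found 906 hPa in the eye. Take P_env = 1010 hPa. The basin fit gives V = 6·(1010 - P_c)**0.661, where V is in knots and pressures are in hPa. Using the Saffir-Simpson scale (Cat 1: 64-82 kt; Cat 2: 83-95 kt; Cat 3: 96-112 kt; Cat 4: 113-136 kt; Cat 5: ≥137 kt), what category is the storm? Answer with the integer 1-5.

4

ΔP = 1010 − 906 = 104 hPa.
V ≈ 6 × 104^0.661 = 6 × 21.54 ≈ 129 kt.
129 kt falls in the Category 4 band.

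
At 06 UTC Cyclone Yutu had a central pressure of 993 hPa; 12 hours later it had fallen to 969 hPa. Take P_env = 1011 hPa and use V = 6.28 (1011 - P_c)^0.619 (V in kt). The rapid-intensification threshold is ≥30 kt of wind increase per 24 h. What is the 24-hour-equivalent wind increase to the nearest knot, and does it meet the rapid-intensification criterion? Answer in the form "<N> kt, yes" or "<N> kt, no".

52 kt, yes

V₁: ΔP = 18, V ≈ 6.28 × 18^0.619 ≈ 37.58 kt.
V₂: ΔP = 42, V ≈ 6.28 × 42^0.619 ≈ 63.50 kt.
ΔV over 12 h = 25.92 kt → 24 h equivalent = 25.92 × 24/12 ≈ 51.84 kt.
52 kt ≥ 30 kt ⇒ rapid intensification.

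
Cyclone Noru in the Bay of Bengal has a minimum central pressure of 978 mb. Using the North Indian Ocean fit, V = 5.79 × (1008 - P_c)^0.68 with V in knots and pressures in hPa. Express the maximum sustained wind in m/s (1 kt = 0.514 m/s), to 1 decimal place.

30.1 m/s

ΔP = 1008 − 978 = 30 mb.
V ≈ 5.79 × 30^0.68 = 5.79 × 10.103 ≈ 58.495 kt.
58.495 × 0.514 ≈ 30.07 m/s → 30.1 m/s.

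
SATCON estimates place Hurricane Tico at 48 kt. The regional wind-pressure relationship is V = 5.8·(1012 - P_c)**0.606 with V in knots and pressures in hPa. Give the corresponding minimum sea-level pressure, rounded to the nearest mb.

979 mb

ΔP = (V / 5.8)^(1/0.606) = (48/5.8)^1.650.
48/5.8 = 8.276; 8.276^1.650 ≈ 32.70 mb.
P_c = 1012 − 32.70 = 979.30 ≈ 979 mb.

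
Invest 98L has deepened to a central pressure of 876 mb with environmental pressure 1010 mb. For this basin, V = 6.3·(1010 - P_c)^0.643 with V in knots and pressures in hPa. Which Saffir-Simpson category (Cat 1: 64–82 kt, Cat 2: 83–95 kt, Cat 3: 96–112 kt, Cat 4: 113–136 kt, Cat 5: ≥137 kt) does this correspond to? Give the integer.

5

ΔP = 1010 − 876 = 134 mb.
V ≈ 6.3 × 134^0.643 = 6.3 × 23.32 ≈ 147 kt.
147 kt falls in the Category 5 band.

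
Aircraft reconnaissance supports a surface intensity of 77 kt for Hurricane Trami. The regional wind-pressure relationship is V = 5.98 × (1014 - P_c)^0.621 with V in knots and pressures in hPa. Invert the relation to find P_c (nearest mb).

953 mb

ΔP = (V / 5.98)^(1/0.621) = (77/5.98)^1.610.
77/5.98 = 12.876; 12.876^1.610 ≈ 61.25 mb.
P_c = 1014 − 61.25 = 952.75 ≈ 953 mb.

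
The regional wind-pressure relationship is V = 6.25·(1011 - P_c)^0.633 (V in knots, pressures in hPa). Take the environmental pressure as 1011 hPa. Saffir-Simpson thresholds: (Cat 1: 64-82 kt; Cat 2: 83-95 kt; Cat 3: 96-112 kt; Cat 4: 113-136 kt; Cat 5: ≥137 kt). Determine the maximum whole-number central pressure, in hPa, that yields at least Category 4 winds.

914 hPa

Category 4 begins at V = 113 kt.
Required ΔP = (113/6.25)^(1/0.633) = 18.080^1.580 ≈ 96.85 hPa.
P_c ≤ 1011 − 96.85 = 914.15, so the highest integer P_c is 914 hPa.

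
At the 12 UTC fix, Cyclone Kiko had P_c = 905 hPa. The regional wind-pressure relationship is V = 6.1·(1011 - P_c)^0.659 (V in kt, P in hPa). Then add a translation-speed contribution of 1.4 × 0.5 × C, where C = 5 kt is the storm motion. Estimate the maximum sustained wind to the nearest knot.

135 kt

ΔP = 1011 − 905 = 106 hPa.
106^0.659 ≈ 21.611.
V ≈ 6.1 × 21.611 ≈ 131.8 kt.
Translation term: 1.4 × 0.5 × 5 = 3.5 kt.
Corrected V ≈ 135.3 kt → 135 kt.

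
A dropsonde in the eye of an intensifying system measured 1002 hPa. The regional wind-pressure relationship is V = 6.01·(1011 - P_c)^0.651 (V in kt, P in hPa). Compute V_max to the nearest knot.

25 kt

ΔP = 1011 − 1002 = 9 hPa.
9^0.651 ≈ 4.180.
V ≈ 6.01 × 4.180 ≈ 25.1 kt.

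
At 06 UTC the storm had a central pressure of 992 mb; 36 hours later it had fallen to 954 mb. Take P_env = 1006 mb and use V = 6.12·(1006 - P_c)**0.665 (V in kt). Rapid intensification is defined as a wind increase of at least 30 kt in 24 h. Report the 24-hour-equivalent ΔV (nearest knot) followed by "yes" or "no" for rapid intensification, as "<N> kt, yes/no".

33 kt, yes

V₁: ΔP = 14, V ≈ 6.12 × 14^0.665 ≈ 35.39 kt.
V₂: ΔP = 52, V ≈ 6.12 × 52^0.665 ≈ 84.70 kt.
ΔV over 36 h = 49.31 kt → 24 h equivalent = 49.31 × 24/36 ≈ 32.87 kt.
33 kt ≥ 30 kt ⇒ rapid intensification.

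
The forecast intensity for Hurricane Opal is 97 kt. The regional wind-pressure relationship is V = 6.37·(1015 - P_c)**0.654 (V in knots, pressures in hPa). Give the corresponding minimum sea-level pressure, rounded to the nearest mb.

951 mb

ΔP = (V / 6.37)^(1/0.654) = (97/6.37)^1.529.
97/6.37 = 15.228; 15.228^1.529 ≈ 64.31 mb.
P_c = 1015 − 64.31 = 950.69 ≈ 951 mb.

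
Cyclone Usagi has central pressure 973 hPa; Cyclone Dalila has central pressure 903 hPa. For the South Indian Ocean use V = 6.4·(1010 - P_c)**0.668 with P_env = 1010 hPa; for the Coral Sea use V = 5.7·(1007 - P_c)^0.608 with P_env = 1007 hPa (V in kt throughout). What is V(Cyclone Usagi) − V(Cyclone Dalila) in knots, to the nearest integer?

Cyclone Usagi: ΔP = 37; V ≈ 6.4 × 37^0.668 ≈ 71.41 kt.
Cyclone Dalila: ΔP = 104; V ≈ 5.7 × 104^0.608 ≈ 95.99 kt.
Difference ≈ 71.41 − 95.99 = -24.58 → -25 kt.

-25 kt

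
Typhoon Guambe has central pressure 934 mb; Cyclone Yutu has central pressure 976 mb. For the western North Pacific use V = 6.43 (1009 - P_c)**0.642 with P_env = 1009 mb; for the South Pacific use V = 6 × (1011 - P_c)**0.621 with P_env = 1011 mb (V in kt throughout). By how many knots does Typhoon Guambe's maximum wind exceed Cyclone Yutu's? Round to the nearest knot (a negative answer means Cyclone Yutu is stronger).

Typhoon Guambe: ΔP = 75; V ≈ 6.43 × 75^0.642 ≈ 102.80 kt.
Cyclone Yutu: ΔP = 35; V ≈ 6 × 35^0.621 ≈ 54.58 kt.
Difference ≈ 102.80 − 54.58 = 48.22 → 48 kt.

48 kt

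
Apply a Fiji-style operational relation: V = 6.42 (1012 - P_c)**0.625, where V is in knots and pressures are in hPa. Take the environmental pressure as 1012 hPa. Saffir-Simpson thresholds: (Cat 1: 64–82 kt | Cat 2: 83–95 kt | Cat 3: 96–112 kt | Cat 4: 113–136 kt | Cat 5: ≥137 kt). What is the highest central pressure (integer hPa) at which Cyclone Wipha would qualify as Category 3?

936 hPa

Category 3 begins at V = 96 kt.
Required ΔP = (96/6.42)^(1/0.625) = 14.953^1.600 ≈ 75.78 hPa.
P_c ≤ 1012 − 75.78 = 936.22, so the highest integer P_c is 936 hPa.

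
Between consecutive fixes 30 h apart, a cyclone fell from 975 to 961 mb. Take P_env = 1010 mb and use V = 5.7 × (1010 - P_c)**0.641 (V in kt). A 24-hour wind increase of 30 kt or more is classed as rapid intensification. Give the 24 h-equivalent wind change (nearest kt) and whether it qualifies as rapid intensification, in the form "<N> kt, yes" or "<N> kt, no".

11 kt, no

V₁: ΔP = 35, V ≈ 5.7 × 35^0.641 ≈ 55.67 kt.
V₂: ΔP = 49, V ≈ 5.7 × 49^0.641 ≈ 69.07 kt.
ΔV over 30 h = 13.40 kt → 24 h equivalent = 13.40 × 24/30 ≈ 10.72 kt.
11 kt < 30 kt ⇒ not rapid intensification.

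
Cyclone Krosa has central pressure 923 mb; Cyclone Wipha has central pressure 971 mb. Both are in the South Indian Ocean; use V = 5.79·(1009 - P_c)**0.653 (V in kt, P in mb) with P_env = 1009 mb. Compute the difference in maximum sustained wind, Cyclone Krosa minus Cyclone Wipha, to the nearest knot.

Cyclone Krosa: ΔP = 86; V ≈ 5.79 × 86^0.653 ≈ 106.15 kt.
Cyclone Wipha: ΔP = 38; V ≈ 5.79 × 38^0.653 ≈ 62.27 kt.
Difference ≈ 106.15 − 62.27 = 43.88 → 44 kt.

44 kt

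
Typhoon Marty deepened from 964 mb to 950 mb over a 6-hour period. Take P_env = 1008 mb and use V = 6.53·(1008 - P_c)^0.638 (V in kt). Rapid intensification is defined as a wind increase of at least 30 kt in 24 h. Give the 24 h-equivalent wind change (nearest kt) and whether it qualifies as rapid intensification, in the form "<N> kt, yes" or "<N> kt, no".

V₁: ΔP = 44, V ≈ 6.53 × 44^0.638 ≈ 73.02 kt.
V₂: ΔP = 58, V ≈ 6.53 × 58^0.638 ≈ 87.09 kt.
ΔV over 6 h = 14.07 kt → 24 h equivalent = 14.07 × 24/6 ≈ 56.28 kt.
56 kt ≥ 30 kt ⇒ rapid intensification.

56 kt, yes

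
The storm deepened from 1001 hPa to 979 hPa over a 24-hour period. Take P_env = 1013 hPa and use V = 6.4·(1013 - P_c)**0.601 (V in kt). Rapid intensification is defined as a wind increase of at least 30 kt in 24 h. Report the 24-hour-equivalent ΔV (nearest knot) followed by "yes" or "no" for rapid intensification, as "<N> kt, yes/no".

25 kt, no

V₁: ΔP = 12, V ≈ 6.4 × 12^0.601 ≈ 28.49 kt.
V₂: ΔP = 34, V ≈ 6.4 × 34^0.601 ≈ 53.28 kt.
ΔV over 24 h = 24.79 kt → 24 h equivalent = 24.79 × 24/24 ≈ 24.79 kt.
25 kt < 30 kt ⇒ not rapid intensification.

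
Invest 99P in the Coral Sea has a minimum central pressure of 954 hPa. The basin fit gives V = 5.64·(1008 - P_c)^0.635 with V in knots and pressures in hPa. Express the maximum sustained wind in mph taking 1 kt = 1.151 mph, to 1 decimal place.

81.7 mph

ΔP = 1008 − 954 = 54 hPa.
V ≈ 5.64 × 54^0.635 = 5.64 × 12.591 ≈ 71.015 kt.
71.015 × 1.151 ≈ 81.74 mph → 81.7 mph.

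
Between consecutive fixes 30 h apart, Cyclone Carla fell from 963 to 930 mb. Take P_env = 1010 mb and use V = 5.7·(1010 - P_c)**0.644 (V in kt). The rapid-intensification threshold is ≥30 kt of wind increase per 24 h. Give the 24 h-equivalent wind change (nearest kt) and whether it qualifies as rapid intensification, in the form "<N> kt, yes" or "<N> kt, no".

V₁: ΔP = 47, V ≈ 5.7 × 47^0.644 ≈ 68.03 kt.
V₂: ΔP = 80, V ≈ 5.7 × 80^0.644 ≈ 95.82 kt.
ΔV over 30 h = 27.79 kt → 24 h equivalent = 27.79 × 24/30 ≈ 22.23 kt.
22 kt < 30 kt ⇒ not rapid intensification.

22 kt, no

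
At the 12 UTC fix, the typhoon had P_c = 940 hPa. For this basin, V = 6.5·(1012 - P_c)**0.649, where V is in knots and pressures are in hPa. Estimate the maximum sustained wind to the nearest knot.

104 kt

ΔP = 1012 − 940 = 72 hPa.
72^0.649 ≈ 16.048.
V ≈ 6.5 × 16.048 ≈ 104.3 kt.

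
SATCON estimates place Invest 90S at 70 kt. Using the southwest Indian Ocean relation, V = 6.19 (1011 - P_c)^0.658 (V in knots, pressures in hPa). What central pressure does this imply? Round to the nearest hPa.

971 hPa

ΔP = (V / 6.19)^(1/0.658) = (70/6.19)^1.520.
70/6.19 = 11.309; 11.309^1.520 ≈ 39.90 hPa.
P_c = 1011 − 39.90 = 971.10 ≈ 971 hPa.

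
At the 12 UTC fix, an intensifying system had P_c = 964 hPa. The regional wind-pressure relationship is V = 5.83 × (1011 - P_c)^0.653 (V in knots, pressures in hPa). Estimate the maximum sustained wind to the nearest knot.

72 kt

ΔP = 1011 − 964 = 47 hPa.
47^0.653 ≈ 12.356.
V ≈ 5.83 × 12.356 ≈ 72.0 kt.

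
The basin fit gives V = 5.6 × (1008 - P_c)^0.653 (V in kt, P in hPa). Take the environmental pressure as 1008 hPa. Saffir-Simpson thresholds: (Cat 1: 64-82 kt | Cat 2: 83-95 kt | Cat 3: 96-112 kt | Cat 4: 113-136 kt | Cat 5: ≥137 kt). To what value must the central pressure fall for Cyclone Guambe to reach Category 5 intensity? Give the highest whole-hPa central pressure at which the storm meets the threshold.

874 hPa

Category 5 begins at V = 137 kt.
Required ΔP = (137/5.6)^(1/0.653) = 24.464^1.531 ≈ 133.78 hPa.
P_c ≤ 1008 − 133.78 = 874.22, so the highest integer P_c is 874 hPa.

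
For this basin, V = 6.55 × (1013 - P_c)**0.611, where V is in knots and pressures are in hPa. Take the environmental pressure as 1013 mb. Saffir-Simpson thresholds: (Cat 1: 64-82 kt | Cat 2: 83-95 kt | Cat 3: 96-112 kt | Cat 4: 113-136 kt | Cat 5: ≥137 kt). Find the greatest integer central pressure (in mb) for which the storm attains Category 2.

949 mb

Category 2 begins at V = 83 kt.
Required ΔP = (83/6.55)^(1/0.611) = 12.672^1.637 ≈ 63.82 mb.
P_c ≤ 1013 − 63.82 = 949.18, so the highest integer P_c is 949 mb.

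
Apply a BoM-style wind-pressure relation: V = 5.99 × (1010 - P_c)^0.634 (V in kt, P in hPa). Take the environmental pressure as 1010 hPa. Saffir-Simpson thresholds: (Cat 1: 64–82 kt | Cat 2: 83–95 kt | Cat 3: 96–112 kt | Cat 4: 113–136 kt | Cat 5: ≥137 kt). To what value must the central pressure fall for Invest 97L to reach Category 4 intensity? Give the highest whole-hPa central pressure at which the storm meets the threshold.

907 hPa

Category 4 begins at V = 113 kt.
Required ΔP = (113/5.99)^(1/0.634) = 18.865^1.577 ≈ 102.82 hPa.
P_c ≤ 1010 − 102.82 = 907.18, so the highest integer P_c is 907 hPa.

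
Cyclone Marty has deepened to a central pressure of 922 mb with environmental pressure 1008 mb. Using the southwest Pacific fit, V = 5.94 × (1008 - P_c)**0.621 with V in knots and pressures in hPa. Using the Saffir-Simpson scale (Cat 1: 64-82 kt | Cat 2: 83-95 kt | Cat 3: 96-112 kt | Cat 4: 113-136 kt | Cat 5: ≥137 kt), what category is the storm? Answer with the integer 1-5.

ΔP = 1008 − 922 = 86 mb.
V ≈ 5.94 × 86^0.621 = 5.94 × 15.90 ≈ 94 kt.
94 kt falls in the Category 2 band.

2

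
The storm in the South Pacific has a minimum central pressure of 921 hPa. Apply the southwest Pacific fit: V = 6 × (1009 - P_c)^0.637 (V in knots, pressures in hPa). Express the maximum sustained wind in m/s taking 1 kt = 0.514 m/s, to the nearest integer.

53 m/s

ΔP = 1009 − 921 = 88 hPa.
V ≈ 6 × 88^0.637 = 6 × 17.323 ≈ 103.941 kt.
103.941 × 0.514 ≈ 53.43 m/s → 53 m/s.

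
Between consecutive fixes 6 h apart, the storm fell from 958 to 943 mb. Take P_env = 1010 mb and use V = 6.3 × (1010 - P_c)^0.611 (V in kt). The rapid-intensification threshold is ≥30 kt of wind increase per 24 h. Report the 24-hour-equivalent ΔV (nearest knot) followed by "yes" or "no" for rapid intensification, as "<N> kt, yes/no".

V₁: ΔP = 52, V ≈ 6.3 × 52^0.611 ≈ 70.44 kt.
V₂: ΔP = 67, V ≈ 6.3 × 67^0.611 ≈ 82.24 kt.
ΔV over 6 h = 11.80 kt → 24 h equivalent = 11.80 × 24/6 ≈ 47.20 kt.
47 kt ≥ 30 kt ⇒ rapid intensification.

47 kt, yes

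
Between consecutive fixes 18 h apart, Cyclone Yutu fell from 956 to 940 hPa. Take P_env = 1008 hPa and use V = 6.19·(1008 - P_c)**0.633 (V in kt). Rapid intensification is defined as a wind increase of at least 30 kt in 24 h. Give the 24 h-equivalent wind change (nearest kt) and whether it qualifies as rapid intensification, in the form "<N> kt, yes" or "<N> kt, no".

19 kt, no

V₁: ΔP = 52, V ≈ 6.19 × 52^0.633 ≈ 75.50 kt.
V₂: ΔP = 68, V ≈ 6.19 × 68^0.633 ≈ 89.47 kt.
ΔV over 18 h = 13.97 kt → 24 h equivalent = 13.97 × 24/18 ≈ 18.63 kt.
19 kt < 30 kt ⇒ not rapid intensification.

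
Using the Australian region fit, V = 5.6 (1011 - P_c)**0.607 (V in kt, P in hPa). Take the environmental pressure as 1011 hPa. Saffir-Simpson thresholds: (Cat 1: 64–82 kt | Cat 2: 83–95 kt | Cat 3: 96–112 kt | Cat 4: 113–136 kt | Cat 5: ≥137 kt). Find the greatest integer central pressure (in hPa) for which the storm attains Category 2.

Category 2 begins at V = 83 kt.
Required ΔP = (83/5.6)^(1/0.607) = 14.821^1.647 ≈ 84.91 hPa.
P_c ≤ 1011 − 84.91 = 926.09, so the highest integer P_c is 926 hPa.

926 hPa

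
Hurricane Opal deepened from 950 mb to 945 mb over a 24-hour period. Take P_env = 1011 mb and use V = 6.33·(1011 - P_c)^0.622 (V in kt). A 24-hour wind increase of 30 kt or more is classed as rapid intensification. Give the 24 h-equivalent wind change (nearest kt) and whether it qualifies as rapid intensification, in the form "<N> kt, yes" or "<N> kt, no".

4 kt, no

V₁: ΔP = 61, V ≈ 6.33 × 61^0.622 ≈ 81.64 kt.
V₂: ΔP = 66, V ≈ 6.33 × 66^0.622 ≈ 85.74 kt.
ΔV over 24 h = 4.10 kt → 24 h equivalent = 4.10 × 24/24 ≈ 4.10 kt.
4 kt < 30 kt ⇒ not rapid intensification.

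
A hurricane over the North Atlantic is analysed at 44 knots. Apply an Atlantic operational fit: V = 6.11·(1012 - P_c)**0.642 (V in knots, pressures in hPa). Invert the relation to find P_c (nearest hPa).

ΔP = (V / 6.11)^(1/0.642) = (44/6.11)^1.558.
44/6.11 = 7.201; 7.201^1.558 ≈ 21.65 hPa.
P_c = 1012 − 21.65 = 990.35 ≈ 990 hPa.

990 hPa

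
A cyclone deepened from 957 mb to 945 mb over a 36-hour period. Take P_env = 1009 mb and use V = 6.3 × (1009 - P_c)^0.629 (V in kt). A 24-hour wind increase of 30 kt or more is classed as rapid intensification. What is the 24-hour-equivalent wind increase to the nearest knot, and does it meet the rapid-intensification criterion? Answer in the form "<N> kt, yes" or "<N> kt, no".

7 kt, no

V₁: ΔP = 52, V ≈ 6.3 × 52^0.629 ≈ 75.63 kt.
V₂: ΔP = 64, V ≈ 6.3 × 64^0.629 ≈ 86.18 kt.
ΔV over 36 h = 10.55 kt → 24 h equivalent = 10.55 × 24/36 ≈ 7.03 kt.
7 kt < 30 kt ⇒ not rapid intensification.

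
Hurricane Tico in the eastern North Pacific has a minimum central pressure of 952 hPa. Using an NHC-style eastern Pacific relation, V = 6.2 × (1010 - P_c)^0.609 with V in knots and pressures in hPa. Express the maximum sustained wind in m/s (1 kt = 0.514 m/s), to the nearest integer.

38 m/s

ΔP = 1010 − 952 = 58 hPa.
V ≈ 6.2 × 58^0.609 = 6.2 × 11.856 ≈ 73.505 kt.
73.505 × 0.514 ≈ 37.78 m/s → 38 m/s.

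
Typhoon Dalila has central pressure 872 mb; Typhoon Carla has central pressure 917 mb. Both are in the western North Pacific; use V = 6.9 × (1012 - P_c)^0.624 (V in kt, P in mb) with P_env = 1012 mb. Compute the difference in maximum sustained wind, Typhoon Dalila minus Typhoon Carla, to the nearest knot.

Typhoon Dalila: ΔP = 140; V ≈ 6.9 × 140^0.624 ≈ 150.67 kt.
Typhoon Carla: ΔP = 95; V ≈ 6.9 × 95^0.624 ≈ 118.29 kt.
Difference ≈ 150.67 − 118.29 = 32.38 → 32 kt.

32 kt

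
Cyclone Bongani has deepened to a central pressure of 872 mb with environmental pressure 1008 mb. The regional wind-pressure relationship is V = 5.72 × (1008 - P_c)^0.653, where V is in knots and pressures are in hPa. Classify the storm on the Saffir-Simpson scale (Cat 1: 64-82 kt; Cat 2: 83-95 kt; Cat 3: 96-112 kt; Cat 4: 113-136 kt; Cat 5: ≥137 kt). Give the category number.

ΔP = 1008 − 872 = 136 mb.
V ≈ 5.72 × 136^0.653 = 5.72 × 24.73 ≈ 141 kt.
141 kt falls in the Category 5 band.

5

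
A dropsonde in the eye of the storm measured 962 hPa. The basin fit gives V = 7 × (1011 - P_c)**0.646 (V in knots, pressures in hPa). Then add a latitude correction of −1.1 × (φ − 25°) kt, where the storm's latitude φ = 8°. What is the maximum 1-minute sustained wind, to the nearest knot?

ΔP = 1011 − 962 = 49 hPa.
49^0.646 ≈ 12.356.
V ≈ 7 × 12.356 ≈ 86.5 kt.
Latitude correction: −1.1 × (8 − 25) = 18.7 kt.
Corrected V ≈ 105.2 kt → 105 kt.

105 kt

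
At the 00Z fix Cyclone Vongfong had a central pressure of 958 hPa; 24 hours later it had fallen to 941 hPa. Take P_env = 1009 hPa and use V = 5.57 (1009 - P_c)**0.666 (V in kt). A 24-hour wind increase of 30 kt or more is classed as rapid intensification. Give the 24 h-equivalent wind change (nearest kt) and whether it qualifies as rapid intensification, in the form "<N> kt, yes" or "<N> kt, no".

16 kt, no

V₁: ΔP = 51, V ≈ 5.57 × 51^0.666 ≈ 76.40 kt.
V₂: ΔP = 68, V ≈ 5.57 × 68^0.666 ≈ 92.54 kt.
ΔV over 24 h = 16.14 kt → 24 h equivalent = 16.14 × 24/24 ≈ 16.14 kt.
16 kt < 30 kt ⇒ not rapid intensification.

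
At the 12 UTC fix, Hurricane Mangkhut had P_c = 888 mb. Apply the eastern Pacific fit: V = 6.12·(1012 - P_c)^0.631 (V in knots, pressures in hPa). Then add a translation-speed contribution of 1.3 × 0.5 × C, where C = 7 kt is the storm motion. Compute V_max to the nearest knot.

ΔP = 1012 − 888 = 124 mb.
124^0.631 ≈ 20.939.
V ≈ 6.12 × 20.939 ≈ 128.1 kt.
Translation term: 1.3 × 0.5 × 7 = 4.55 kt.
Corrected V ≈ 132.65 kt → 133 kt.

133 kt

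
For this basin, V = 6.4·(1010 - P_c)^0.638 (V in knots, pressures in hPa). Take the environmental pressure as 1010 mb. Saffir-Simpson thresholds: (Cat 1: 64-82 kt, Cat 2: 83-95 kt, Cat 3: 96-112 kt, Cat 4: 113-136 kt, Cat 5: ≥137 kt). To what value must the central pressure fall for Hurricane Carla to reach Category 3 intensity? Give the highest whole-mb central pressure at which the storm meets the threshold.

940 mb

Category 3 begins at V = 96 kt.
Required ΔP = (96/6.4)^(1/0.638) = 15.000^1.567 ≈ 69.73 mb.
P_c ≤ 1010 − 69.73 = 940.27, so the highest integer P_c is 940 mb.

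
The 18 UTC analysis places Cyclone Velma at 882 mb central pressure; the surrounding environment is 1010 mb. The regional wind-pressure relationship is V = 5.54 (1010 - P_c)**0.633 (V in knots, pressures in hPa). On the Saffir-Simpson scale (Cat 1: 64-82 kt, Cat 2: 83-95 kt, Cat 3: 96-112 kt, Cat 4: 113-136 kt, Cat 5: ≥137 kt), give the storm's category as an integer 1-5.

4

ΔP = 1010 − 882 = 128 mb.
V ≈ 5.54 × 128^0.633 = 5.54 × 21.57 ≈ 120 kt.
120 kt falls in the Category 4 band.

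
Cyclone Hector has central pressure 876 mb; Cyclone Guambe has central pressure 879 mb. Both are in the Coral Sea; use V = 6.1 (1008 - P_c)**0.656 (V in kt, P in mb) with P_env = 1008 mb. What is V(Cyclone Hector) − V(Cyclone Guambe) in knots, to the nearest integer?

2 kt

Cyclone Hector: ΔP = 132; V ≈ 6.1 × 132^0.656 ≈ 150.12 kt.
Cyclone Guambe: ΔP = 129; V ≈ 6.1 × 129^0.656 ≈ 147.87 kt.
Difference ≈ 150.12 − 147.87 = 2.25 → 2 kt.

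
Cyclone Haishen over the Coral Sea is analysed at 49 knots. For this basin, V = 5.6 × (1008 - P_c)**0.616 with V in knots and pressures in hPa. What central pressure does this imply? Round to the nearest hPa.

ΔP = (V / 5.6)^(1/0.616) = (49/5.6)^1.623.
49/5.6 = 8.750; 8.750^1.623 ≈ 33.82 hPa.
P_c = 1008 − 33.82 = 974.18 ≈ 974 hPa.

974 hPa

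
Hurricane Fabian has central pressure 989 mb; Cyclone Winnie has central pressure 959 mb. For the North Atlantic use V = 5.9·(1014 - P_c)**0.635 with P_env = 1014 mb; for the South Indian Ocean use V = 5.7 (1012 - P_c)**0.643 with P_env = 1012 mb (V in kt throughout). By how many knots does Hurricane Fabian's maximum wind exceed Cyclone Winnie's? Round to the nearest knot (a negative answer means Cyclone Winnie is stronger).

Hurricane Fabian: ΔP = 25; V ≈ 5.9 × 25^0.635 ≈ 45.56 kt.
Cyclone Winnie: ΔP = 53; V ≈ 5.7 × 53^0.643 ≈ 73.21 kt.
Difference ≈ 45.56 − 73.21 = -27.65 → -28 kt.

-28 kt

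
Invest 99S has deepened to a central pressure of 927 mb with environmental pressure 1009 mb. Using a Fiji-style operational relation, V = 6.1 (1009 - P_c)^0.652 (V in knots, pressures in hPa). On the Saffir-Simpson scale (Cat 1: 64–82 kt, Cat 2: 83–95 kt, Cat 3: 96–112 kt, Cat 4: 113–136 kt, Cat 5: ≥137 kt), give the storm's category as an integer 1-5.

ΔP = 1009 − 927 = 82 mb.
V ≈ 6.1 × 82^0.652 = 6.1 × 17.69 ≈ 108 kt.
108 kt falls in the Category 3 band.

3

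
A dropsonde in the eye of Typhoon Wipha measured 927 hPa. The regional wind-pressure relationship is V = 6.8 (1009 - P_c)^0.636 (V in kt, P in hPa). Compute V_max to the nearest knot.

ΔP = 1009 − 927 = 82 hPa.
82^0.636 ≈ 16.489.
V ≈ 6.8 × 16.489 ≈ 112.1 kt.

112 kt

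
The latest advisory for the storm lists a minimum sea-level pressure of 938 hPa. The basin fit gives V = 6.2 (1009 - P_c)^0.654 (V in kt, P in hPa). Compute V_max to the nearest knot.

101 kt

ΔP = 1009 − 938 = 71 hPa.
71^0.654 ≈ 16.245.
V ≈ 6.2 × 16.245 ≈ 100.7 kt.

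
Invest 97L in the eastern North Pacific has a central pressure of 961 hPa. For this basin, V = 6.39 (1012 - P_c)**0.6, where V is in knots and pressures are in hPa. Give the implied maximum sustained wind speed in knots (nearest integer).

ΔP = 1012 − 961 = 51 hPa.
51^0.6 ≈ 10.581.
V ≈ 6.39 × 10.581 ≈ 67.6 kt.

68 kt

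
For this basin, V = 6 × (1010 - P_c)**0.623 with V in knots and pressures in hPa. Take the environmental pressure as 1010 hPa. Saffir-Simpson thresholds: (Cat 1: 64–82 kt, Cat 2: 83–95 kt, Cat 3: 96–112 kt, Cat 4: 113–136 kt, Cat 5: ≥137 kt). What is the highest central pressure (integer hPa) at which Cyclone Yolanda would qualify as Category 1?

Category 1 begins at V = 64 kt.
Required ΔP = (64/6)^(1/0.623) = 10.667^1.605 ≈ 44.68 hPa.
P_c ≤ 1010 − 44.68 = 965.32, so the highest integer P_c is 965 hPa.

965 hPa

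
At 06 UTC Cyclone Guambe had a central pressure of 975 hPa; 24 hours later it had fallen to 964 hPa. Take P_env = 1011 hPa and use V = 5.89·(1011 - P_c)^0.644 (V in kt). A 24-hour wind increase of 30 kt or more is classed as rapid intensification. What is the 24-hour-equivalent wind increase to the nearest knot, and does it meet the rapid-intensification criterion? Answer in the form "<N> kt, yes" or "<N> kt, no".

11 kt, no

V₁: ΔP = 36, V ≈ 5.89 × 36^0.644 ≈ 59.21 kt.
V₂: ΔP = 47, V ≈ 5.89 × 47^0.644 ≈ 70.30 kt.
ΔV over 24 h = 11.09 kt → 24 h equivalent = 11.09 × 24/24 ≈ 11.09 kt.
11 kt < 30 kt ⇒ not rapid intensification.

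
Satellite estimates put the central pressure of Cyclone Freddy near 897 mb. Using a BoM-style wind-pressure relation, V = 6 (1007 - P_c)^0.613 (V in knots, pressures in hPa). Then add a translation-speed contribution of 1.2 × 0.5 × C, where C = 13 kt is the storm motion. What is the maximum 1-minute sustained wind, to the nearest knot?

115 kt

ΔP = 1007 − 897 = 110 mb.
110^0.613 ≈ 17.839.
V ≈ 6 × 17.839 ≈ 107.0 kt.
Translation term: 1.2 × 0.5 × 13 = 7.8 kt.
Corrected V ≈ 114.8 kt → 115 kt.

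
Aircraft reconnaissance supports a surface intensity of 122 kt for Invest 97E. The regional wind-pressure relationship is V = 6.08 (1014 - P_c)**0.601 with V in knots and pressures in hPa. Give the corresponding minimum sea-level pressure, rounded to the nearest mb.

ΔP = (V / 6.08)^(1/0.601) = (122/6.08)^1.664.
122/6.08 = 20.066; 20.066^1.664 ≈ 146.94 mb.
P_c = 1014 − 146.94 = 867.06 ≈ 867 mb.

867 mb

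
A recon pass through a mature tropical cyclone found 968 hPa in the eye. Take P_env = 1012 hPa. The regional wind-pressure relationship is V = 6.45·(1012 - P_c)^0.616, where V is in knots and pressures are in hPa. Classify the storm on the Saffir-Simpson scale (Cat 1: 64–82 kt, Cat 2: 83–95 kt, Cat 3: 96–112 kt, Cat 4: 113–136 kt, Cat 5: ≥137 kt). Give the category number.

ΔP = 1012 − 968 = 44 hPa.
V ≈ 6.45 × 44^0.616 = 6.45 × 10.29 ≈ 66 kt.
66 kt falls in the Category 1 band.

1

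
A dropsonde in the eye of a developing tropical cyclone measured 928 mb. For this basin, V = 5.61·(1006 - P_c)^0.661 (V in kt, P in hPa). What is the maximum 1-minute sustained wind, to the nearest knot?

100 kt

ΔP = 1006 − 928 = 78 mb.
78^0.661 ≈ 17.810.
V ≈ 5.61 × 17.810 ≈ 99.9 kt.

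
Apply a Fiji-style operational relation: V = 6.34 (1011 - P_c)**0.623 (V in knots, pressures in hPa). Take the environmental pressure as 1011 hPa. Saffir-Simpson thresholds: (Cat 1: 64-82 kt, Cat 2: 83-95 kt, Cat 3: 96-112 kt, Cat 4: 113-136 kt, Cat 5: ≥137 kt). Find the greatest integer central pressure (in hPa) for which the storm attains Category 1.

970 hPa

Category 1 begins at V = 64 kt.
Required ΔP = (64/6.34)^(1/0.623) = 10.095^1.605 ≈ 40.90 hPa.
P_c ≤ 1011 − 40.90 = 970.10, so the highest integer P_c is 970 hPa.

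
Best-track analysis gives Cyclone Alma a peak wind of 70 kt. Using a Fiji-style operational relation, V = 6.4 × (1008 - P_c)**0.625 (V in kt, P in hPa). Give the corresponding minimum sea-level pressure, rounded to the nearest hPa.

962 hPa

ΔP = (V / 6.4)^(1/0.625) = (70/6.4)^1.600.
70/6.4 = 10.938; 10.938^1.600 ≈ 45.95 hPa.
P_c = 1008 − 45.95 = 962.05 ≈ 962 hPa.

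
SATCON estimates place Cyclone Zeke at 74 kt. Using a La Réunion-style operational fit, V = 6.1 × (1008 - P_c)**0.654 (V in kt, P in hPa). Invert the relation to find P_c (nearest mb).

963 mb

ΔP = (V / 6.1)^(1/0.654) = (74/6.1)^1.529.
74/6.1 = 12.131; 12.131^1.529 ≈ 45.43 mb.
P_c = 1008 − 45.43 = 962.57 ≈ 963 mb.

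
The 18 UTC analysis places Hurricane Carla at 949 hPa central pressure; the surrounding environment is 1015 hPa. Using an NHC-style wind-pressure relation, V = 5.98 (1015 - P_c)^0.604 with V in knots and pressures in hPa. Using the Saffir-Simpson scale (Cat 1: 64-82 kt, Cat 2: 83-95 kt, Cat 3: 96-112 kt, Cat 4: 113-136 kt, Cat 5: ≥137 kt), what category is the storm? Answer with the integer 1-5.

ΔP = 1015 − 949 = 66 hPa.
V ≈ 5.98 × 66^0.604 = 5.98 × 12.56 ≈ 75 kt.
75 kt falls in the Category 1 band.

1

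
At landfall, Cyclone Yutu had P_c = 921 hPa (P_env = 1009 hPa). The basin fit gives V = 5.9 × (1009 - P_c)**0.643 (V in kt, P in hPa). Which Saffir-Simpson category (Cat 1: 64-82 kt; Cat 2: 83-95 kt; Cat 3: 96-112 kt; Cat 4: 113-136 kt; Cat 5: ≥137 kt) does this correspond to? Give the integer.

ΔP = 1009 − 921 = 88 hPa.
V ≈ 5.9 × 88^0.643 = 5.9 × 17.80 ≈ 105 kt.
105 kt falls in the Category 3 band.

3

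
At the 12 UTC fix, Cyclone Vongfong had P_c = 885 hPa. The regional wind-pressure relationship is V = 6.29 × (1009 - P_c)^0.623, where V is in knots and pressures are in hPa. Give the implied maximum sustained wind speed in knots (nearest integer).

ΔP = 1009 − 885 = 124 hPa.
124^0.623 ≈ 20.147.
V ≈ 6.29 × 20.147 ≈ 126.7 kt.

127 kt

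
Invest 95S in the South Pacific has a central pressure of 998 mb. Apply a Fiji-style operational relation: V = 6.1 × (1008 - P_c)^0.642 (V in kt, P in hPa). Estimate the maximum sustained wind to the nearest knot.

ΔP = 1008 − 998 = 10 mb.
10^0.642 ≈ 4.385.
V ≈ 6.1 × 4.385 ≈ 26.8 kt.

27 kt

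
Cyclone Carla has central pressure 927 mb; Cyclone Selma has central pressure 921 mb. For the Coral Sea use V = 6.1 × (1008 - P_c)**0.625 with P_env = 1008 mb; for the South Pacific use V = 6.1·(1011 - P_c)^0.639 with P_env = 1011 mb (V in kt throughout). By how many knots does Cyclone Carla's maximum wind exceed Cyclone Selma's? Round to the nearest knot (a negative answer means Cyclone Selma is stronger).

Cyclone Carla: ΔP = 81; V ≈ 6.1 × 81^0.625 ≈ 95.09 kt.
Cyclone Selma: ΔP = 90; V ≈ 6.1 × 90^0.639 ≈ 108.17 kt.
Difference ≈ 95.09 − 108.17 = -13.08 → -13 kt.

-13 kt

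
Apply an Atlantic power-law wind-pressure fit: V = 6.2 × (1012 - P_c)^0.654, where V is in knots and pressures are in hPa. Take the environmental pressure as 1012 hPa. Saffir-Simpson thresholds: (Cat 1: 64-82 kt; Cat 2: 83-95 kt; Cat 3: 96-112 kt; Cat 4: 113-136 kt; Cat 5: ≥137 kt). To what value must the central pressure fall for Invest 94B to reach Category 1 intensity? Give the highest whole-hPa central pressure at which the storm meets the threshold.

Category 1 begins at V = 64 kt.
Required ΔP = (64/6.2)^(1/0.654) = 10.323^1.529 ≈ 35.49 hPa.
P_c ≤ 1012 − 35.49 = 976.51, so the highest integer P_c is 976 hPa.

976 hPa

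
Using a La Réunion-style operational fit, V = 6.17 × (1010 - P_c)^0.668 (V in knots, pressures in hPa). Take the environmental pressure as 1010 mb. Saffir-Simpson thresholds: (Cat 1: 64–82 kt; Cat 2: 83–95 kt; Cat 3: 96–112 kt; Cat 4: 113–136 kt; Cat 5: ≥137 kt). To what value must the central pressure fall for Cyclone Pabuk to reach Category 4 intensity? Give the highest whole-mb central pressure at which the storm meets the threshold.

Category 4 begins at V = 113 kt.
Required ΔP = (113/6.17)^(1/0.668) = 18.314^1.497 ≈ 77.70 mb.
P_c ≤ 1010 − 77.70 = 932.30, so the highest integer P_c is 932 mb.

932 mb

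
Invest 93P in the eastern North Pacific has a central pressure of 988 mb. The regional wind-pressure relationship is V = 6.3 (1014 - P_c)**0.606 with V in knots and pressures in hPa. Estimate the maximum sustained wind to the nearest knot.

45 kt

ΔP = 1014 − 988 = 26 mb.
26^0.606 ≈ 7.202.
V ≈ 6.3 × 7.202 ≈ 45.4 kt.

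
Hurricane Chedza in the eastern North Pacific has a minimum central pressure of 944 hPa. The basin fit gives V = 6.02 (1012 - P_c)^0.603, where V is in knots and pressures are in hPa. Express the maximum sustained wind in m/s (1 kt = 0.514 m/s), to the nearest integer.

39 m/s

ΔP = 1012 − 944 = 68 hPa.
V ≈ 6.02 × 68^0.603 = 6.02 × 12.735 ≈ 76.665 kt.
76.665 × 0.514 ≈ 39.41 m/s → 39 m/s.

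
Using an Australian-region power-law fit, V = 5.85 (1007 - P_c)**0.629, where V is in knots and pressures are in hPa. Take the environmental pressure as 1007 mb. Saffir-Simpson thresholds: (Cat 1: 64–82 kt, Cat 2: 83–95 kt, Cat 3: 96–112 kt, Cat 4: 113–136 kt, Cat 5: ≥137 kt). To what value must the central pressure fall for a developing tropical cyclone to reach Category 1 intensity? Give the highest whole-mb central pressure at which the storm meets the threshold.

Category 1 begins at V = 64 kt.
Required ΔP = (64/5.85)^(1/0.629) = 10.940^1.590 ≈ 44.86 mb.
P_c ≤ 1007 − 44.86 = 962.14, so the highest integer P_c is 962 mb.

962 mb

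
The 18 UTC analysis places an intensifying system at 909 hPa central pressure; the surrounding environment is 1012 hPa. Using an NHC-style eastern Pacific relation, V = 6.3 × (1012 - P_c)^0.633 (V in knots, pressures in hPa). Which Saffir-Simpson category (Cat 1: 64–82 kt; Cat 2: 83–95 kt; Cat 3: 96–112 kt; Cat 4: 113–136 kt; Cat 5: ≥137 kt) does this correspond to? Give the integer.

4

ΔP = 1012 − 909 = 103 hPa.
V ≈ 6.3 × 103^0.633 = 6.3 × 18.80 ≈ 118 kt.
118 kt falls in the Category 4 band.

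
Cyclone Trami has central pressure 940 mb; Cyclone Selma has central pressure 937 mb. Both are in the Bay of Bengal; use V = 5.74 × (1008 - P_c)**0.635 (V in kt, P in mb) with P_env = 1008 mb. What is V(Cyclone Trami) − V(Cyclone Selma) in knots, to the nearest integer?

-2 kt

Cyclone Trami: ΔP = 68; V ≈ 5.74 × 68^0.635 ≈ 83.67 kt.
Cyclone Selma: ΔP = 71; V ≈ 5.74 × 71^0.635 ≈ 85.99 kt.
Difference ≈ 83.67 − 85.99 = -2.32 → -2 kt.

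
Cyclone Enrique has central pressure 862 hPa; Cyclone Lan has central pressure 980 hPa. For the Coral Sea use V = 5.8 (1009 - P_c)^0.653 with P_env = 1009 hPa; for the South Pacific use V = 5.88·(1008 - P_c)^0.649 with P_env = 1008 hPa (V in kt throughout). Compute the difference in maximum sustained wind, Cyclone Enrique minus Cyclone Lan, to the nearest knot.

100 kt

Cyclone Enrique: ΔP = 147; V ≈ 5.8 × 147^0.653 ≈ 150.90 kt.
Cyclone Lan: ΔP = 28; V ≈ 5.88 × 28^0.649 ≈ 51.12 kt.
Difference ≈ 150.90 − 51.12 = 99.78 → 100 kt.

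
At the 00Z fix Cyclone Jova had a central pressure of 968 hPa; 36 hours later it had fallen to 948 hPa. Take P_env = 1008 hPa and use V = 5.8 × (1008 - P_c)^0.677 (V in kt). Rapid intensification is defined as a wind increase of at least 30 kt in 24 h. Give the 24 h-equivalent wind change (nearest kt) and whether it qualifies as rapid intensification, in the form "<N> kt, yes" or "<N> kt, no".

15 kt, no

V₁: ΔP = 40, V ≈ 5.8 × 40^0.677 ≈ 70.47 kt.
V₂: ΔP = 60, V ≈ 5.8 × 60^0.677 ≈ 92.73 kt.
ΔV over 36 h = 22.26 kt → 24 h equivalent = 22.26 × 24/36 ≈ 14.84 kt.
15 kt < 30 kt ⇒ not rapid intensification.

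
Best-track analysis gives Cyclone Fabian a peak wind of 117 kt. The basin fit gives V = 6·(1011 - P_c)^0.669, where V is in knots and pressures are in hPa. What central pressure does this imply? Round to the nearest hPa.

ΔP = (V / 6)^(1/0.669) = (117/6)^1.495.
117/6 = 19.500; 19.500^1.495 ≈ 84.78 hPa.
P_c = 1011 − 84.78 = 926.22 ≈ 926 hPa.

926 hPa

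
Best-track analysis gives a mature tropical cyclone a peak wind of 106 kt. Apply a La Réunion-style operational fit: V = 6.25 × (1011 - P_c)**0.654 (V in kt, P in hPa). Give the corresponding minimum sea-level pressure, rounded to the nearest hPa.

935 hPa

ΔP = (V / 6.25)^(1/0.654) = (106/6.25)^1.529.
106/6.25 = 16.960; 16.960^1.529 ≈ 75.83 hPa.
P_c = 1011 − 75.83 = 935.17 ≈ 935 hPa.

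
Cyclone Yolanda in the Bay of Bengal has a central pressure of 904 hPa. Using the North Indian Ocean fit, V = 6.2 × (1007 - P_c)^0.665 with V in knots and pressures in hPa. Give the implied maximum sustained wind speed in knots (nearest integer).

ΔP = 1007 − 904 = 103 hPa.
103^0.665 ≈ 21.804.
V ≈ 6.2 × 21.804 ≈ 135.2 kt.

135 kt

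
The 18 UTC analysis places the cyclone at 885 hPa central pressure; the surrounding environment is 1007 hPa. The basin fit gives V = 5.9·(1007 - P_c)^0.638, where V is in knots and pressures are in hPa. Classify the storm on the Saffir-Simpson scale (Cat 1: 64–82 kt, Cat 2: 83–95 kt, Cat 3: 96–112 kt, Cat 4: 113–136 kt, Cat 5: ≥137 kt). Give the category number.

4

ΔP = 1007 − 885 = 122 hPa.
V ≈ 5.9 × 122^0.638 = 5.9 × 21.43 ≈ 126 kt.
126 kt falls in the Category 4 band.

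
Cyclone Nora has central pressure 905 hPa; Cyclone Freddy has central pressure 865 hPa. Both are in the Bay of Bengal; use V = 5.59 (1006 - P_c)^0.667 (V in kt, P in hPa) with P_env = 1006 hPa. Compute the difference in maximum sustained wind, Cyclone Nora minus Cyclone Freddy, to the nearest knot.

-30 kt

Cyclone Nora: ΔP = 101; V ≈ 5.59 × 101^0.667 ≈ 121.42 kt.
Cyclone Freddy: ΔP = 141; V ≈ 5.59 × 141^0.667 ≈ 151.68 kt.
Difference ≈ 121.42 − 151.68 = -30.26 → -30 kt.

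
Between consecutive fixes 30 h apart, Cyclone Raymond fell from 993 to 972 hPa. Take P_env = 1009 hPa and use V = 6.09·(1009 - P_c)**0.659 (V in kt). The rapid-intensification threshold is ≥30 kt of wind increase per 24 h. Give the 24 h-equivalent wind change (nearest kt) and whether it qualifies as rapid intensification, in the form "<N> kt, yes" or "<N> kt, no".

22 kt, no

V₁: ΔP = 16, V ≈ 6.09 × 16^0.659 ≈ 37.86 kt.
V₂: ΔP = 37, V ≈ 6.09 × 37^0.659 ≈ 65.78 kt.
ΔV over 30 h = 27.92 kt → 24 h equivalent = 27.92 × 24/30 ≈ 22.34 kt.
22 kt < 30 kt ⇒ not rapid intensification.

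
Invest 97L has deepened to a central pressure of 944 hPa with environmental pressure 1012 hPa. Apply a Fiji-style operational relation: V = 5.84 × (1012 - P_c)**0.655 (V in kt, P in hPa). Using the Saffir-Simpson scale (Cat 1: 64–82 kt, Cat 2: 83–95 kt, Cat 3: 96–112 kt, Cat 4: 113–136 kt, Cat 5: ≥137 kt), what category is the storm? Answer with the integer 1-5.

ΔP = 1012 − 944 = 68 hPa.
V ≈ 5.84 × 68^0.655 = 5.84 × 15.86 ≈ 93 kt.
93 kt falls in the Category 2 band.

2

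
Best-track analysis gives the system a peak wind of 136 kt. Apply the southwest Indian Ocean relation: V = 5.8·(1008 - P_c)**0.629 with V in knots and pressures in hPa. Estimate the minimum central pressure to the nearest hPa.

857 hPa

ΔP = (V / 5.8)^(1/0.629) = (136/5.8)^1.590.
136/5.8 = 23.448; 23.448^1.590 ≈ 150.74 hPa.
P_c = 1008 − 150.74 = 857.26 ≈ 857 hPa.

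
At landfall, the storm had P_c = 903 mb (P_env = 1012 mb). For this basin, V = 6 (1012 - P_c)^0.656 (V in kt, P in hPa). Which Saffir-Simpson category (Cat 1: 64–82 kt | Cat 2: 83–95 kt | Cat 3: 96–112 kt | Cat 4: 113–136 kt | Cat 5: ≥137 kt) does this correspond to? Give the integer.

4

ΔP = 1012 − 903 = 109 mb.
V ≈ 6 × 109^0.656 = 6 × 21.70 ≈ 130 kt.
130 kt falls in the Category 4 band.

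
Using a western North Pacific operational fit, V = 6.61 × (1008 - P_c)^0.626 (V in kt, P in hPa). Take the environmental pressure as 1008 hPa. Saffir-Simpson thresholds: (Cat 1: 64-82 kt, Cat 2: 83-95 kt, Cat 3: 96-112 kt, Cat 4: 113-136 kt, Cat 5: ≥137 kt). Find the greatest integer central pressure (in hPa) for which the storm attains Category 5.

881 hPa

Category 5 begins at V = 137 kt.
Required ΔP = (137/6.61)^(1/0.626) = 20.726^1.597 ≈ 126.78 hPa.
P_c ≤ 1008 − 126.78 = 881.22, so the highest integer P_c is 881 hPa.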